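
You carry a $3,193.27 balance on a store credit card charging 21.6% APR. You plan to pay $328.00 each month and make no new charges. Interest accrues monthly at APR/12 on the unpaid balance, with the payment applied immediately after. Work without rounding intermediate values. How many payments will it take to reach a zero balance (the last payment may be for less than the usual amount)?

11 months

Monthly rate r = 21.6%/12 = 1.8% = 0.018.
Recurrence: B ← B·(1+r) − $328.00.
Month 1: interest $57.48; balance after payment $2,922.75.
Month 2: interest $52.61; balance after payment $2,647.36.
Closed form: n = −ln(1 − rB₀/P)/ln(1+r) = −ln(0.82476)/ln(1.018) ≈ 10.800, so the balance reaches zero during payment 11.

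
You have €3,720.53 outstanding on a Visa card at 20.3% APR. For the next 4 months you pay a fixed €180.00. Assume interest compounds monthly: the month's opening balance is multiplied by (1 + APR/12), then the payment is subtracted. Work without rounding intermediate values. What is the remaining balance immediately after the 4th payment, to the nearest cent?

Monthly rate r = 20.3%/12 = 1.69167% = 0.0169167.
Each month: B ← B·(1+r) − €180.00.
Month 1: interest €62.94; balance after payment €3,603.47.
Month 2: interest €60.96; balance after payment €3,484.43.
Month 3: interest €58.94; balance after payment €3,363.37.
Month 4: interest €56.90; balance after payment €3,240.27.

€3,240.27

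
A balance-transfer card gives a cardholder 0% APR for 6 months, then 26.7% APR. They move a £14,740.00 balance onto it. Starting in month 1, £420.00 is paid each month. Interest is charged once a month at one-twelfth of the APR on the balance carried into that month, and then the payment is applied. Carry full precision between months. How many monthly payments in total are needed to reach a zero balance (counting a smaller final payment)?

Promo months 1–6 at r₀ = 0%/12 = 0; months 7+ at r₁ = 26.7%/12 = 0.02225.
After month 6 (no interest yet): B = £14,740.00 − 6·£420.00 = £12,220.00.
Then at r₁ with £420.00/mo: n₂ = −ln(1 − r₁·B/P)/ln(1+r₁) ≈ 47.37 → 48 more payments.

54 months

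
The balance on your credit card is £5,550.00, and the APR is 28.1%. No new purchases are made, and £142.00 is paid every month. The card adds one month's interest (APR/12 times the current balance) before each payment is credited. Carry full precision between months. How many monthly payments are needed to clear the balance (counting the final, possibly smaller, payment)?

107 months

Monthly rate r = 28.1%/12 = 2.34167% = 0.0234167.
Recurrence: B ← B·(1+r) − £142.00.
Month 1: interest £129.96; balance after payment £5,537.96.
Month 2: interest £129.68; balance after payment £5,525.64.
Closed form: n = −ln(1 − rB₀/P)/ln(1+r) = −ln(0.084771)/ln(1.02342) ≈ 106.616, so the balance reaches zero during payment 107.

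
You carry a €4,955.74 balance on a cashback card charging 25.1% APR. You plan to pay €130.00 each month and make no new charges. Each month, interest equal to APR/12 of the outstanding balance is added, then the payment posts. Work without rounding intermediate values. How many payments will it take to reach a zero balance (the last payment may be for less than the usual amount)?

Monthly rate r = 25.1%/12 = 2.09167% = 0.0209167.
Recurrence: B ← B·(1+r) − €130.00.
Month 1: interest €103.66; balance after payment €4,929.40.
Month 2: interest €103.11; balance after payment €4,902.50.
Closed form: n = −ln(1 − rB₀/P)/ln(1+r) = −ln(0.20263)/ln(1.02092) ≈ 77.115, so the balance reaches zero during payment 78.

78 months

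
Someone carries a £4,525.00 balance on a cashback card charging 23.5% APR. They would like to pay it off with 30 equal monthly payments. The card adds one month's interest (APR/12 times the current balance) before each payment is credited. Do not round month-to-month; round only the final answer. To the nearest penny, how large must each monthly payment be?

Monthly rate r = 23.5%/12 = 1.95833% = 0.0195833.
Level-payment amortization: P = B₀·r / (1 − (1+r)^(−n)) = 4525.00·0.0195833 / (1 − 1.01958^(−30)).
Denominator 1 − (1+r)^(−30) = 0.441120512.
P = 88.6146 / 0.441120512 ≈ 200.89.

£200.89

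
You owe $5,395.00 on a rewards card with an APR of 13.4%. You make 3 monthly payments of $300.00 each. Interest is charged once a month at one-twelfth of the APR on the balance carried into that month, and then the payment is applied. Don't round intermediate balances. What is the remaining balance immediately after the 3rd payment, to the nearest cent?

Monthly rate r = 13.4%/12 = 1.11667% = 0.0111667.
Each month: B ← B·(1+r) − $300.00.
Month 1: interest $60.24; balance after payment $5,155.24.
Month 2: interest $57.57; balance after payment $4,912.81.
Month 3: interest $54.86; balance after payment $4,667.67.

$4,667.67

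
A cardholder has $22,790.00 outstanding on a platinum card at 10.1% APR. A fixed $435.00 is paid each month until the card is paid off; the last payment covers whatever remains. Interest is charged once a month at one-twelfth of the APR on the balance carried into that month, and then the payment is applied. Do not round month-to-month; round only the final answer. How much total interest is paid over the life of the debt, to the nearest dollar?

Monthly rate r = 10.1%/12 = 0.841667% = 0.00841667.
Payoff takes n = ⌈−ln(1 − rB₀/P)/ln(1+r)⌉ = ⌈69.383⌉ = 70 payments; the last is $166.89.
Total paid = 69·$435.00 + $166.89 = $30,181.89.
Total interest = total paid − principal = $30,181.89 − $22,790.00 = $7,391.89.

$7,392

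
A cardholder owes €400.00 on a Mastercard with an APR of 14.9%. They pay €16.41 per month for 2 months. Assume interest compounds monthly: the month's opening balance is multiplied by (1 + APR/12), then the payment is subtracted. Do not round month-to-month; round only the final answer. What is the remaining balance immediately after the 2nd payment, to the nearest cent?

Monthly rate r = 14.9%/12 = 1.24167% = 0.0124167.
Each month: B ← B·(1+r) − €16.41.
Month 1: interest €4.97; balance after payment €388.56.
Month 2: interest €4.82; balance after payment €376.97.

€376.97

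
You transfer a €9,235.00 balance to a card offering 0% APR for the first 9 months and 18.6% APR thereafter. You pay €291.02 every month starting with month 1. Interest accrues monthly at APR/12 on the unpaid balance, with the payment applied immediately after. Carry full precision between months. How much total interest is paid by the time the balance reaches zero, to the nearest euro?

€1,604

Promo months 1–9 at r₀ = 0%/12 = 0; months 10+ at r₁ = 18.6%/12 = 0.0155.
After month 9 (no interest yet): B = €9,235.00 − 9·€291.02 = €6,615.82.
Then at r₁ with €291.02/mo: n₂ = −ln(1 − r₁·B/P)/ln(1+r₁) ≈ 28.24 → 29 more payments.
Total paid = 37·€291.02 + €71.50 = €10,839.24; interest = €10,839.24 − €9,235.00 = €1,604.24.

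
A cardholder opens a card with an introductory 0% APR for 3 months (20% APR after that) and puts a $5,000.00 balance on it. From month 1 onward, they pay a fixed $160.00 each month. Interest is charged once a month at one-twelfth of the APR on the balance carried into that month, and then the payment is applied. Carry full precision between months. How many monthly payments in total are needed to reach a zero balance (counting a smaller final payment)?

42 payments

Promo months 1–3 at r₀ = 0%/12 = 0; months 4+ at r₁ = 20%/12 = 0.0166667.
After month 3 (no interest yet): B = $5,000.00 − 3·$160.00 = $4,520.00.
Then at r₁ with $160.00/mo: n₂ = −ln(1 − r₁·B/P)/ln(1+r₁) ≈ 38.50 → 39 more payments.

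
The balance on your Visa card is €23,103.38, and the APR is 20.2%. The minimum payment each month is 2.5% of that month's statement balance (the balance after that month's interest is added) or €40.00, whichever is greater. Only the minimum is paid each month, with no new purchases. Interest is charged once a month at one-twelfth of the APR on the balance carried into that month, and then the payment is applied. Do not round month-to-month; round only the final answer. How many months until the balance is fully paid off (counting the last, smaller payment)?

Monthly rate r = 20.2%/12 = 1.68333% = 0.0168333.
While 2.5% of the post-interest balance exceeds €40.00, each month B ← (B·(1+r))·(1 − 0.025), i.e. B shrinks by the factor (1+r)·0.975 = 0.99141.
This holds for months 1–312. Entering month 313 the balance is €1,566.91; 2.5% of the post-interest balance is now below €40.00, so the flat €40.00 minimum applies from here.
From month 313 a fixed €40.00 at rate r clears €1,566.91 in 65 more payments. Total: 312 + 65 = 377 months.

377 months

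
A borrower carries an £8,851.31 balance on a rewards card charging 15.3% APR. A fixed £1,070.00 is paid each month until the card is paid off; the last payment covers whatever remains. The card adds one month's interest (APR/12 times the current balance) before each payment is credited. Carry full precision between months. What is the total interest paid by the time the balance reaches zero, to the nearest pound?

Monthly rate r = 15.3%/12 = 1.275% = 0.01275.
Payoff takes n = ⌈−ln(1 − rB₀/P)/ln(1+r)⌉ = ⌈8.797⌉ = 9 payments; the last is £854.34.
Total paid = 8·£1,070.00 + £854.34 = £9,414.34.
Total interest = total paid − principal = £9,414.34 − £8,851.31 = £563.03.

£563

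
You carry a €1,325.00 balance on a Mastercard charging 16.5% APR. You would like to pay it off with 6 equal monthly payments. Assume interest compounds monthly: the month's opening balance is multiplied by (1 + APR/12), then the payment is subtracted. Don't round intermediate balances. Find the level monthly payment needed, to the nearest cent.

Monthly rate r = 16.5%/12 = 1.375% = 0.01375.
Level-payment amortization: P = B₀·r / (1 − (1+r)^(−n)) = 1325.00·0.01375 / (1 − 1.01375^(−6)).
Denominator 1 − (1+r)^(−6) = 0.0786708826.
P = 18.2188 / 0.0786708826 ≈ 231.58.

€231.58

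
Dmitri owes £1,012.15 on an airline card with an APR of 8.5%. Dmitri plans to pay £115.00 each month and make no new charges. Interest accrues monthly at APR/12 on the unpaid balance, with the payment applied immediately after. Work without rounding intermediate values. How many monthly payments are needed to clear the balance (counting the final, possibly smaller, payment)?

Monthly rate r = 8.5%/12 = 0.708333% = 0.00708333.
Recurrence: B ← B·(1+r) − £115.00.
Month 1: interest £7.17; balance after payment £904.32.
Month 2: interest £6.41; balance after payment £795.72.
Closed form: n = −ln(1 − rB₀/P)/ln(1+r) = −ln(0.93766)/ln(1.00708) ≈ 9.120, so the balance reaches zero during payment 10.

10 payments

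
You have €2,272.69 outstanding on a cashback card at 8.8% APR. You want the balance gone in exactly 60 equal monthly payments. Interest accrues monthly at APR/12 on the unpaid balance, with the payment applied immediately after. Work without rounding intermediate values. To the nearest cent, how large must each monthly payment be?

€46.96

Monthly rate r = 8.8%/12 = 0.733333% = 0.00733333.
Level-payment amortization: P = B₀·r / (1 − (1+r)^(−n)) = 2272.69·0.00733333 / (1 − 1.00733^(−60)).
Denominator 1 − (1+r)^(−60) = 0.354928755.
P = 16.6664 / 0.354928755 ≈ 46.96.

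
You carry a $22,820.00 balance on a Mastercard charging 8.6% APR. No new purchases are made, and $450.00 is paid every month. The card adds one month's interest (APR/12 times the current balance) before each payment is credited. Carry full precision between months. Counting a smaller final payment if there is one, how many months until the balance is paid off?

Monthly rate r = 8.6%/12 = 0.716667% = 0.00716667.
Recurrence: B ← B·(1+r) − $450.00.
Month 1: interest $163.54; balance after payment $22,533.54.
Month 2: interest $161.49; balance after payment $22,245.03.
Closed form: n = −ln(1 − rB₀/P)/ln(1+r) = −ln(0.63657)/ln(1.00717) ≈ 63.248, so the balance reaches zero during payment 64.

64 months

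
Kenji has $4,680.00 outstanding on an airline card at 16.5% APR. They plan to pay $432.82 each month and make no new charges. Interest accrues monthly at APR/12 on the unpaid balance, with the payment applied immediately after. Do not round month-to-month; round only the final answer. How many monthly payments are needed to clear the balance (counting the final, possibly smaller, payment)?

Monthly rate r = 16.5%/12 = 1.375% = 0.01375.
Recurrence: B ← B·(1+r) − $432.82.
Month 1: interest $64.35; balance after payment $4,311.53.
Month 2: interest $59.28; balance after payment $3,937.99.
Closed form: n = −ln(1 − rB₀/P)/ln(1+r) = −ln(0.85132)/ln(1.01375) ≈ 11.787, so the balance reaches zero during payment 12.

12 payments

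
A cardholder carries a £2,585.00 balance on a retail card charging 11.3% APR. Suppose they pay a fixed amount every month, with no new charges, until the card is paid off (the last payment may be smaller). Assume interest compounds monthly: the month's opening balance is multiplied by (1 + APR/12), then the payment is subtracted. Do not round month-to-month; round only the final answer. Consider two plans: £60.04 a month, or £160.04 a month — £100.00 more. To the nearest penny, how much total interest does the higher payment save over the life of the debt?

£513.14

Monthly rate r = 11.3%/12 = 0.941667% = 0.00941667.
At £60.04/mo: n = ⌈−ln(1 − rB₀/P)/ln(1+r)⌉ = 56 payments (last £28.42); total interest = total paid − £2,585.00 = £745.62.
At £160.04/mo: 18 payments (last £96.80); total interest £232.48.
Interest saved = £745.62 − £232.48 = £513.14.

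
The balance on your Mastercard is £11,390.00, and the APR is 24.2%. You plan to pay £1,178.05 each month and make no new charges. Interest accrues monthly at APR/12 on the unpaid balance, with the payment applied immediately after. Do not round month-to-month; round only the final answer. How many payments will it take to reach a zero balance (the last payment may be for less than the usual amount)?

11 payments

Monthly rate r = 24.2%/12 = 2.01667% = 0.0201667.
Recurrence: B ← B·(1+r) − £1,178.05.
Month 1: interest £229.70; balance after payment £10,441.65.
Month 2: interest £210.57; balance after payment £9,474.17.
Closed form: n = −ln(1 − rB₀/P)/ln(1+r) = −ln(0.80502)/ln(1.02017) ≈ 10.863, so the balance reaches zero during payment 11.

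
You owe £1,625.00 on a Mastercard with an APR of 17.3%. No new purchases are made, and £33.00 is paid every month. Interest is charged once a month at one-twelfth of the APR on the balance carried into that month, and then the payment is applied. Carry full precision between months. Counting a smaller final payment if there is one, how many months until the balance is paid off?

87 payments

Monthly rate r = 17.3%/12 = 1.44167% = 0.0144167.
Recurrence: B ← B·(1+r) − £33.00.
Month 1: interest £23.43; balance after payment £1,615.43.
Month 2: interest £23.29; balance after payment £1,605.72.
Closed form: n = −ln(1 − rB₀/P)/ln(1+r) = −ln(0.29009)/ln(1.01442) ≈ 86.460, so the balance reaches zero during payment 87.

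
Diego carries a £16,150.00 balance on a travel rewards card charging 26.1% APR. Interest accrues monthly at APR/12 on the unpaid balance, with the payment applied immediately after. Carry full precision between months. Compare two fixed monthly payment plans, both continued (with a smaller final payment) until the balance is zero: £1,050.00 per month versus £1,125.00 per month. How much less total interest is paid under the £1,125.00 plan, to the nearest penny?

Monthly rate r = 26.1%/12 = 2.175% = 0.02175.
At £1,050.00/mo: n = ⌈−ln(1 − rB₀/P)/ln(1+r)⌉ = 19 payments (last £975.13); total interest = total paid − £16,150.00 = £3,725.13.
At £1,125.00/mo: 18 payments (last £448.33); total interest £3,423.33.
Interest saved = £3,725.13 − £3,423.33 = £301.80.

£301.80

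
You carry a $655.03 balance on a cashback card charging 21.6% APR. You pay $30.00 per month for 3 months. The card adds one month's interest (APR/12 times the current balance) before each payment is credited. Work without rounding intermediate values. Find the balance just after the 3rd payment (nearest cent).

$599.41

Monthly rate r = 21.6%/12 = 1.8% = 0.018.
Each month: B ← B·(1+r) − $30.00.
Month 1: interest $11.79; balance after payment $636.82.
Month 2: interest $11.46; balance after payment $618.28.
Month 3: interest $11.13; balance after payment $599.41.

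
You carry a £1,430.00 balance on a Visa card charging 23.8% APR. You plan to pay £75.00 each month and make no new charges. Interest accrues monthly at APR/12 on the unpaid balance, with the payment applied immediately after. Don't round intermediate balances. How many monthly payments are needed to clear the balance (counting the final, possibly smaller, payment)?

25 months

Monthly rate r = 23.8%/12 = 1.98333% = 0.0198333.
Recurrence: B ← B·(1+r) − £75.00.
Month 1: interest £28.36; balance after payment £1,383.36.
Month 2: interest £27.44; balance after payment £1,335.80.
Closed form: n = −ln(1 − rB₀/P)/ln(1+r) = −ln(0.62184)/ln(1.01983) ≈ 24.190, so the balance reaches zero during payment 25.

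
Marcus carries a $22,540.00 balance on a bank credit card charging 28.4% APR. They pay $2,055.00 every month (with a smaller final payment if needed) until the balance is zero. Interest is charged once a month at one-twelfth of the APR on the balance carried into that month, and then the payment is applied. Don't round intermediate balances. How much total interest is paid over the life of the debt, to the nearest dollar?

$3,867

Monthly rate r = 28.4%/12 = 2.36667% = 0.0236667.
Payoff takes n = ⌈−ln(1 − rB₀/P)/ln(1+r)⌉ = ⌈12.849⌉ = 13 payments; the last is $1,747.22.
Total paid = 12·$2,055.00 + $1,747.22 = $26,407.22.
Total interest = total paid − principal = $26,407.22 − $22,540.00 = $3,867.22.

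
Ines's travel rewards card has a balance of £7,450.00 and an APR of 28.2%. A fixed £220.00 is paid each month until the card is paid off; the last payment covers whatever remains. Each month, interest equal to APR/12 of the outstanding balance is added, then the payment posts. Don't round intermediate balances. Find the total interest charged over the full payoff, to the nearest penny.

Monthly rate r = 28.2%/12 = 2.35% = 0.0235.
Payoff takes n = ⌈−ln(1 − rB₀/P)/ln(1+r)⌉ = ⌈68.393⌉ = 69 payments; the last is £86.99.
Total paid = 68·£220.00 + £86.99 = £15,046.99.
Total interest = total paid − principal = £15,046.99 − £7,450.00 = £7,596.99.

£7,596.99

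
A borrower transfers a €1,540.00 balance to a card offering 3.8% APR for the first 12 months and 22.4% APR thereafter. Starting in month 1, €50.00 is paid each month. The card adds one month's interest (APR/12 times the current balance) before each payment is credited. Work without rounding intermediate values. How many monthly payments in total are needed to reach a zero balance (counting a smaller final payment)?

Promo months 1–12 at r₀ = 3.8%/12 = 0.00316667; months 13+ at r₁ = 22.4%/12 = 0.0186667.
After month 12: iterate B ← B·(1+r₀) − €50.00 for 12 months → €988.99.
Then at r₁ with €50.00/mo: n₂ = −ln(1 − r₁·B/P)/ln(1+r₁) ≈ 24.92 → 25 more payments.

37 payments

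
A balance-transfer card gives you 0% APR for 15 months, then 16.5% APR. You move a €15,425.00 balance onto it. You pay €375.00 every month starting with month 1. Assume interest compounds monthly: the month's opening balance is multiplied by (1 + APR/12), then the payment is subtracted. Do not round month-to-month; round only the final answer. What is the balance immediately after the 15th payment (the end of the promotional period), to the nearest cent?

Promo months 1–15 at r₀ = 0%/12 = 0; months 16+ at r₁ = 16.5%/12 = 0.01375.
After month 15 (no interest yet): B = €15,425.00 − 15·€375.00 = €9,800.00.

€9,800.00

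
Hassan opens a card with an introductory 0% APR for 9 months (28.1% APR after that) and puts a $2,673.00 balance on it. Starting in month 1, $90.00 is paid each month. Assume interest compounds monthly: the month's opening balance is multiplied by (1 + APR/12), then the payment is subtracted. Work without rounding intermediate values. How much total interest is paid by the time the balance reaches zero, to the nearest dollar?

$715

Promo months 1–9 at r₀ = 0%/12 = 0; months 10+ at r₁ = 28.1%/12 = 0.0234167.
After month 9 (no interest yet): B = $2,673.00 − 9·$90.00 = $1,863.00.
Then at r₁ with $90.00/mo: n₂ = −ln(1 − r₁·B/P)/ln(1+r₁) ≈ 28.65 → 29 more payments.
Total paid = 37·$90.00 + $58.36 = $3,388.36; interest = $3,388.36 − $2,673.00 = $715.36.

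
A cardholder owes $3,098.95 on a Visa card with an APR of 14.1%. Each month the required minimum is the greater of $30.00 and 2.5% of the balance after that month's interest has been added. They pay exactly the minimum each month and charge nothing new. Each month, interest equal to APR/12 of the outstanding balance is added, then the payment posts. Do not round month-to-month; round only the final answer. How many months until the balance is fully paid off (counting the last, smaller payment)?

124 months

Monthly rate r = 14.1%/12 = 1.175% = 0.01175.
While 2.5% of the post-interest balance exceeds $30.00, each month B ← (B·(1+r))·(1 − 0.025), i.e. B shrinks by the factor (1+r)·0.975 = 0.98646.
This holds for months 1–71. Entering month 72 the balance is $1,176.90; 2.5% of the post-interest balance is now below $30.00, so the flat $30.00 minimum applies from here.
From month 72 a fixed $30.00 at rate r clears $1,176.90 in 53 more payments. Total: 71 + 53 = 124 months.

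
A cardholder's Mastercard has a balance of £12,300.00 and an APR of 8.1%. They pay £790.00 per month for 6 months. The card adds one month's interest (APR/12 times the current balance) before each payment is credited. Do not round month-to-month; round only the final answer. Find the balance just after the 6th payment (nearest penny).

£7,985.92

Monthly rate r = 8.1%/12 = 0.675% = 0.00675.
Each month: B ← B·(1+r) − £790.00.
Month 1: interest £83.03; balance after payment £11,593.02.
Month 2: interest £78.25; balance after payment £10,881.28.
Month 3: interest £73.45; balance after payment £10,164.73.
Month 4: interest £68.61; balance after payment £9,443.34.
Month 5: interest £63.74; balance after payment £8,717.08.
Month 6: interest £58.84; balance after payment £7,985.92.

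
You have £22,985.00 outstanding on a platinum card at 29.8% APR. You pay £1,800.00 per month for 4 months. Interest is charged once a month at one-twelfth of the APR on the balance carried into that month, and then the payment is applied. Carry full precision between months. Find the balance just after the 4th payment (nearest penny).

£17,881.97

Monthly rate r = 29.8%/12 = 2.48333% = 0.0248333.
Each month: B ← B·(1+r) − £1,800.00.
Month 1: interest £570.79; balance after payment £21,755.79.
Month 2: interest £540.27; balance after payment £20,496.06.
Month 3: interest £508.99; balance after payment £19,205.05.
Month 4: interest £476.93; balance after payment £17,881.97.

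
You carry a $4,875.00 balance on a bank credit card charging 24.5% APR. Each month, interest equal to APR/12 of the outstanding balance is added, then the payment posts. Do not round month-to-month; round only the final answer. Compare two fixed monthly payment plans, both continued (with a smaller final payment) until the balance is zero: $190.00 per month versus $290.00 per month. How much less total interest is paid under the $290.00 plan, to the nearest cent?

$943.46

Monthly rate r = 24.5%/12 = 2.04167% = 0.0204167.
At $190.00/mo: n = ⌈−ln(1 − rB₀/P)/ln(1+r)⌉ = 37 payments (last $135.97); total interest = total paid − $4,875.00 = $2,100.97.
At $290.00/mo: 21 payments (last $232.51); total interest $1,157.51.
Interest saved = $2,100.97 − $1,157.51 = $943.46.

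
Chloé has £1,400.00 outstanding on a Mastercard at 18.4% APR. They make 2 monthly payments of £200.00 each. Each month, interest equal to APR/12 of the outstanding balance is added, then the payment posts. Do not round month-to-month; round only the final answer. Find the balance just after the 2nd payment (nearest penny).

Monthly rate r = 18.4%/12 = 1.53333% = 0.0153333.
Each month: B ← B·(1+r) − £200.00.
Month 1: interest £21.47; balance after payment £1,221.47.
Month 2: interest £18.73; balance after payment £1,040.20.

£1,040.20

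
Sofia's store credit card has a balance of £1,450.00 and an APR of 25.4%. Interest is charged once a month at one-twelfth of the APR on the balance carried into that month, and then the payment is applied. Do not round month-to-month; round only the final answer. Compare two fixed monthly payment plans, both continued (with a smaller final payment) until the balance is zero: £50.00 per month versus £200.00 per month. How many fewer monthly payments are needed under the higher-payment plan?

Monthly rate r = 25.4%/12 = 2.11667% = 0.0211667.
At £50.00/mo: n = ⌈−ln(1 − rB₀/P)/ln(1+r)⌉ = 46 payments (last £21.44); total interest = total paid − £1,450.00 = £821.44.
At £200.00/mo: 8 payments (last £190.83); total interest £140.83.
Payments saved = 46 − 8 = 38.

38 fewer payments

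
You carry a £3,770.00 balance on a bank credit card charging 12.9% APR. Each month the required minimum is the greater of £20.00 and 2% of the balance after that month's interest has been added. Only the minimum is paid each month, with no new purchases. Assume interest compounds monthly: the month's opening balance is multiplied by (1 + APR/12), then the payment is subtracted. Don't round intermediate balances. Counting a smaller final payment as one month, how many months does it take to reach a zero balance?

Monthly rate r = 12.9%/12 = 1.075% = 0.01075.
While 2% of the post-interest balance exceeds £20.00, each month B ← (B·(1+r))·(1 − 0.02), i.e. B shrinks by the factor (1+r)·0.98 = 0.99054.
This holds for months 1–141. Entering month 142 the balance is £986.25; 2% of the post-interest balance is now below £20.00, so the flat £20.00 minimum applies from here.
From month 142 a fixed £20.00 at rate r clears £986.25 in 71 more payments. Total: 141 + 71 = 212 months.

212 months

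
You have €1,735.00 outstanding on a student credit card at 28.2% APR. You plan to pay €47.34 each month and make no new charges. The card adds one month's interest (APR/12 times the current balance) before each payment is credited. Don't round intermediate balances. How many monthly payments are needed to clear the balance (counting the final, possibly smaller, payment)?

Monthly rate r = 28.2%/12 = 2.35% = 0.0235.
Recurrence: B ← B·(1+r) − €47.34.
Month 1: interest €40.77; balance after payment €1,728.43.
Month 2: interest €40.62; balance after payment €1,721.71.
Closed form: n = −ln(1 − rB₀/P)/ln(1+r) = −ln(0.13873)/ln(1.0235) ≈ 85.036, so the balance reaches zero during payment 86.

86 payments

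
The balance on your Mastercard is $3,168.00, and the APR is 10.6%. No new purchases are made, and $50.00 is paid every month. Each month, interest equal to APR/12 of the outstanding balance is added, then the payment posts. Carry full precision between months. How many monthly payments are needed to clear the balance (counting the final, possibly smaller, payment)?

94 payments

Monthly rate r = 10.6%/12 = 0.883333% = 0.00883333.
Recurrence: B ← B·(1+r) − $50.00.
Month 1: interest $27.98; balance after payment $3,145.98.
Month 2: interest $27.79; balance after payment $3,123.77.
Closed form: n = −ln(1 − rB₀/P)/ln(1+r) = −ln(0.44032)/ln(1.00883) ≈ 93.268, so the balance reaches zero during payment 94.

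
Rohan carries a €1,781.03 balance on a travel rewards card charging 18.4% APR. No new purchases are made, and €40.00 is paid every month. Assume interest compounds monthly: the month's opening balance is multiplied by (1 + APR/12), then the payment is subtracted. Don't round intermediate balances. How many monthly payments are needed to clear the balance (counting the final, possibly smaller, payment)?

76 payments

Monthly rate r = 18.4%/12 = 1.53333% = 0.0153333.
Recurrence: B ← B·(1+r) − €40.00.
Month 1: interest €27.31; balance after payment €1,768.34.
Month 2: interest €27.11; balance after payment €1,755.45.
Closed form: n = −ln(1 − rB₀/P)/ln(1+r) = −ln(0.31727)/ln(1.01533) ≈ 75.442, so the balance reaches zero during payment 76.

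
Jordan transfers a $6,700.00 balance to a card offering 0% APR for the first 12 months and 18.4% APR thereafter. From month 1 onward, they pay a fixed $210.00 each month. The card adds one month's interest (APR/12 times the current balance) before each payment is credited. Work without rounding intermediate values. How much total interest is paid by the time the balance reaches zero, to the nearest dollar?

$845

Promo months 1–12 at r₀ = 0%/12 = 0; months 13+ at r₁ = 18.4%/12 = 0.0153333.
After month 12 (no interest yet): B = $6,700.00 − 12·$210.00 = $4,180.00.
Then at r₁ with $210.00/mo: n₂ = −ln(1 − r₁·B/P)/ln(1+r₁) ≈ 23.93 → 24 more payments.
Total paid = 35·$210.00 + $195.38 = $7,545.38; interest = $7,545.38 − $6,700.00 = $845.38.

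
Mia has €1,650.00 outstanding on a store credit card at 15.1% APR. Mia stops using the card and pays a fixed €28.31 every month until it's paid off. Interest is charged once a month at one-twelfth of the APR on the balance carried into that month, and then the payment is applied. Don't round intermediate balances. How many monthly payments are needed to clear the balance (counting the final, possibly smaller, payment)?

106 months

Monthly rate r = 15.1%/12 = 1.25833% = 0.0125833.
Recurrence: B ← B·(1+r) − €28.31.
Month 1: interest €20.76; balance after payment €1,642.45.
Month 2: interest €20.67; balance after payment €1,634.81.
Closed form: n = −ln(1 − rB₀/P)/ln(1+r) = −ln(0.2666)/ln(1.01258) ≈ 105.719, so the balance reaches zero during payment 106.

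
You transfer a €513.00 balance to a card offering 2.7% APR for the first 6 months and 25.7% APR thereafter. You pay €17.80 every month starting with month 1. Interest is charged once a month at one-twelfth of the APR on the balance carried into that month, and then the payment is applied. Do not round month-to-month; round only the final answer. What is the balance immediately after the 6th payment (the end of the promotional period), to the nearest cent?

Promo months 1–6 at r₀ = 2.7%/12 = 0.00225; months 7+ at r₁ = 25.7%/12 = 0.0214167.
After month 6: iterate B ← B·(1+r₀) − €17.80 for 6 months → €412.56.

€412.56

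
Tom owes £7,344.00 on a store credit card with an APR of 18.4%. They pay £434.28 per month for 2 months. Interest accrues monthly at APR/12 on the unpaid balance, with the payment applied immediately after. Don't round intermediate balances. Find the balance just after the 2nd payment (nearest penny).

Monthly rate r = 18.4%/12 = 1.53333% = 0.0153333.
Each month: B ← B·(1+r) − £434.28.
Month 1: interest £112.61; balance after payment £7,022.33.
Month 2: interest £107.68; balance after payment £6,695.72.

£6,695.72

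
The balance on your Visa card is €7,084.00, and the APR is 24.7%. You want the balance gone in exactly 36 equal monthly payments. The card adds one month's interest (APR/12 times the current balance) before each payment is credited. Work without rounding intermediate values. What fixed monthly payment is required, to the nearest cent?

Monthly rate r = 24.7%/12 = 2.05833% = 0.0205833.
Level-payment amortization: P = B₀·r / (1 − (1+r)^(−n)) = 7084.00·0.0205833 / (1 − 1.02058^(−36)).
Denominator 1 − (1+r)^(−36) = 0.519763666.
P = 145.812 / 0.519763666 ≈ 280.54.

€280.54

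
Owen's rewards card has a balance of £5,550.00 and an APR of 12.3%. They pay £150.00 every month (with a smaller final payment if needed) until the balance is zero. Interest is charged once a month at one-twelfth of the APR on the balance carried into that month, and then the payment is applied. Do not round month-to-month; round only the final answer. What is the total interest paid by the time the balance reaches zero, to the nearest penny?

£1,463.80

Monthly rate r = 12.3%/12 = 1.025% = 0.01025.
Payoff takes n = ⌈−ln(1 − rB₀/P)/ln(1+r)⌉ = ⌈46.758⌉ = 47 payments; the last is £113.80.
Total paid = 46·£150.00 + £113.80 = £7,013.80.
Total interest = total paid − principal = £7,013.80 − £5,550.00 = £1,463.80.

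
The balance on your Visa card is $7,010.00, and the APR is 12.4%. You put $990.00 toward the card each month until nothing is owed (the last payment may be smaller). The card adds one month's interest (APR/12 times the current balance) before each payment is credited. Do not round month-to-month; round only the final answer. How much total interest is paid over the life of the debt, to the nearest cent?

Monthly rate r = 12.4%/12 = 1.03333% = 0.0103333.
Payoff takes n = ⌈−ln(1 − rB₀/P)/ln(1+r)⌉ = ⌈7.391⌉ = 8 payments; the last is $388.45.
Total paid = 7·$990.00 + $388.45 = $7,318.45.
Total interest = total paid − principal = $7,318.45 − $7,010.00 = $308.45.

$308.45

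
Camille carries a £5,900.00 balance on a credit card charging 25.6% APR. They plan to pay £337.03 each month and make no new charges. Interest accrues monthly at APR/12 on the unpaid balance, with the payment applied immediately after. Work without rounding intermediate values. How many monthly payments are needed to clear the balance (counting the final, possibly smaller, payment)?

23 payments

Monthly rate r = 25.6%/12 = 2.13333% = 0.0213333.
Recurrence: B ← B·(1+r) − £337.03.
Month 1: interest £125.87; balance after payment £5,688.84.
Month 2: interest £121.36; balance after payment £5,473.17.
Closed form: n = −ln(1 − rB₀/P)/ln(1+r) = −ln(0.62654)/ln(1.02133) ≈ 22.149, so the balance reaches zero during payment 23.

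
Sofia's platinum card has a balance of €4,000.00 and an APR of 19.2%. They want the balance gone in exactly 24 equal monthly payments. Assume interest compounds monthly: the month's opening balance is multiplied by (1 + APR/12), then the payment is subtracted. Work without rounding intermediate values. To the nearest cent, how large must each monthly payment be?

€202.02

Monthly rate r = 19.2%/12 = 1.6% = 0.016.
Level-payment amortization: P = B₀·r / (1 − (1+r)^(−n)) = 4000.00·0.016 / (1 − 1.016^(−24)).
Denominator 1 − (1+r)^(−24) = 0.316795042.
P = 64 / 0.316795042 ≈ 202.02.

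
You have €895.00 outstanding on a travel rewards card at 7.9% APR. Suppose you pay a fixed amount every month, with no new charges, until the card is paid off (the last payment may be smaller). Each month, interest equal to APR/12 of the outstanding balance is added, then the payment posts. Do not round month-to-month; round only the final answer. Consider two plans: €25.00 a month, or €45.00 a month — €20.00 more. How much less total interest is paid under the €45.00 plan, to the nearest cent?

Monthly rate r = 7.9%/12 = 0.658333% = 0.00658333.
At €25.00/mo: n = ⌈−ln(1 − rB₀/P)/ln(1+r)⌉ = 41 payments (last €24.02); total interest = total paid − €895.00 = €129.02.
At €45.00/mo: 22 payments (last €17.46); total interest €67.46.
Interest saved = €129.02 − €67.46 = €61.56.

€61.56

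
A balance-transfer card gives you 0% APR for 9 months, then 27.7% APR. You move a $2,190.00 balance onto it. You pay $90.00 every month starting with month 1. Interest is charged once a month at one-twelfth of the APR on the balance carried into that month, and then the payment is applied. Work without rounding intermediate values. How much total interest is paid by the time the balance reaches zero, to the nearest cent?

$343.03

Promo months 1–9 at r₀ = 0%/12 = 0; months 10+ at r₁ = 27.7%/12 = 0.0230833.
After month 9 (no interest yet): B = $2,190.00 − 9·$90.00 = $1,380.00.
Then at r₁ with $90.00/mo: n₂ = −ln(1 − r₁·B/P)/ln(1+r₁) ≈ 19.14 → 20 more payments.
Total paid = 28·$90.00 + $13.03 = $2,533.03; interest = $2,533.03 − $2,190.00 = $343.03.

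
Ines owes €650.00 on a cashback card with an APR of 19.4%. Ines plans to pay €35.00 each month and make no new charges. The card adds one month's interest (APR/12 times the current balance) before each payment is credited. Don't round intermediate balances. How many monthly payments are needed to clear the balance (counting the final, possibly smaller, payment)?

Monthly rate r = 19.4%/12 = 1.61667% = 0.0161667.
Recurrence: B ← B·(1+r) − €35.00.
Month 1: interest €10.51; balance after payment €625.51.
Month 2: interest €10.11; balance after payment €600.62.
Closed form: n = −ln(1 − rB₀/P)/ln(1+r) = −ln(0.69976)/ln(1.01617) ≈ 22.261, so the balance reaches zero during payment 23.

23 payments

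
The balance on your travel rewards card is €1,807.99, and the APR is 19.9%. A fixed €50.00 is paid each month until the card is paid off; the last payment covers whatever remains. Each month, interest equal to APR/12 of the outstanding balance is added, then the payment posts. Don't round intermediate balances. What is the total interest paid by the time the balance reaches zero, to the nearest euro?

€975

Monthly rate r = 19.9%/12 = 1.65833% = 0.0165833.
Payoff takes n = ⌈−ln(1 − rB₀/P)/ln(1+r)⌉ = ⌈55.657⌉ = 56 payments; the last is €32.96.
Total paid = 55·€50.00 + €32.96 = €2,782.96.
Total interest = total paid − principal = €2,782.96 − €1,807.99 = €974.97.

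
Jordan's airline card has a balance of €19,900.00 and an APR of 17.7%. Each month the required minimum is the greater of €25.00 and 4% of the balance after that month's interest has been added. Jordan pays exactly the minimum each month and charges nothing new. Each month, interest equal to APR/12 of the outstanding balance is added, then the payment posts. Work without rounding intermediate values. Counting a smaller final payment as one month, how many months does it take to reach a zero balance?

164 months

Monthly rate r = 17.7%/12 = 1.475% = 0.01475.
While 4% of the post-interest balance exceeds €25.00, each month B ← (B·(1+r))·(1 − 0.04), i.e. B shrinks by the factor (1+r)·0.96 = 0.97416.
This holds for months 1–133. Entering month 134 the balance is €611.90; 4% of the post-interest balance is now below €25.00, so the flat €25.00 minimum applies from here.
From month 134 a fixed €25.00 at rate r clears €611.90 in 31 more payments. Total: 133 + 31 = 164 months.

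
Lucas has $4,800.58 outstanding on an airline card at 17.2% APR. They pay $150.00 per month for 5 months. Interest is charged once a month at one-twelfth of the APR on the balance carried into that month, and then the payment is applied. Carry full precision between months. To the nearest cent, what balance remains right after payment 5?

Monthly rate r = 17.2%/12 = 1.43333% = 0.0143333.
Each month: B ← B·(1+r) − $150.00.
Month 1: interest $68.81; balance after payment $4,719.39.
Month 2: interest $67.64; balance after payment $4,637.03.
Month 3: interest $66.46; balance after payment $4,553.50.
Month 4: interest $65.27; balance after payment $4,468.76.
Month 5: interest $64.05; balance after payment $4,382.82.

$4,382.82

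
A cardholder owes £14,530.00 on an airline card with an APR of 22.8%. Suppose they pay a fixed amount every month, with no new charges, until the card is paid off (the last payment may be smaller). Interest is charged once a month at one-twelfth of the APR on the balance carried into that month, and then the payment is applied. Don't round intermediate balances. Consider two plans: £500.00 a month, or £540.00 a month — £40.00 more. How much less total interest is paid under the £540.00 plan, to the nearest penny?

£800.95

Monthly rate r = 22.8%/12 = 1.9% = 0.019.
At £500.00/mo: n = ⌈−ln(1 − rB₀/P)/ln(1+r)⌉ = 43 payments (last £340.02); total interest = total paid − £14,530.00 = £6,810.02.
At £540.00/mo: 39 payments (last £19.07); total interest £6,009.07.
Interest saved = £6,810.02 − £6,009.07 = £800.95.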